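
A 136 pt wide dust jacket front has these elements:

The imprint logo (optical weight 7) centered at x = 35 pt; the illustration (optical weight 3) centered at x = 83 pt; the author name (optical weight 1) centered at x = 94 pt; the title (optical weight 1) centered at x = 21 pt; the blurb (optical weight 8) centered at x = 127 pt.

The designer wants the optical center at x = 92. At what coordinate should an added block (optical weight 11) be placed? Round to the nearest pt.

x ≈ 112

New total weight: (7 + 3 + 1 + 1 + 8) + 11 = 31.
x: need Σw·x = 31·92 = 2852. Existing = 7·35 + 3·83 + 1·94 + 1·21 + 8·127 = 1625. Remainder 1227 / 11 ≈ 111.55.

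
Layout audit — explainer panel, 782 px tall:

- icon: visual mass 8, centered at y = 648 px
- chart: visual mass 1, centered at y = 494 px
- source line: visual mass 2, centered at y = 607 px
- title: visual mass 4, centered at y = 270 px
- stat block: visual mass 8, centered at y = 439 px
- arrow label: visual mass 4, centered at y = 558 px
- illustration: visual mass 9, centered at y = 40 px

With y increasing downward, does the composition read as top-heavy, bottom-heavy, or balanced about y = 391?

balanced

Weights sum to 8 + 1 + 2 + 4 + 8 + 4 + 9 = 36.
Σw·y = 8·648 + 1·494 + 2·607 + 4·270 + 8·439 + 4·558 + 9·40 = 14076, so ȳ = 14076/36 ≈ 391.00.
The centroid 391.00 matches the midline at 391, so the layout is balanced.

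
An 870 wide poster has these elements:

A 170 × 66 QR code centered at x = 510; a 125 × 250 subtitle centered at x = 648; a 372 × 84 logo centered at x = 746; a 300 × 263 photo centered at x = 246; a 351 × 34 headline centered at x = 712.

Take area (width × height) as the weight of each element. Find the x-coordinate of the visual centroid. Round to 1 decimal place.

Areas: QR code 170·66 = 11220, subtitle 125·250 = 31250, logo 372·84 = 31248, photo 300·263 = 78900, headline 351·34 = 11934. Total weight = 164552.
Σw·x = 11220·510 + 31250·648 + 31248·746 + 78900·246 + 11934·712 = 77189616, so x̄ = 77189616/164552 ≈ 469.09.

x ≈ 469.1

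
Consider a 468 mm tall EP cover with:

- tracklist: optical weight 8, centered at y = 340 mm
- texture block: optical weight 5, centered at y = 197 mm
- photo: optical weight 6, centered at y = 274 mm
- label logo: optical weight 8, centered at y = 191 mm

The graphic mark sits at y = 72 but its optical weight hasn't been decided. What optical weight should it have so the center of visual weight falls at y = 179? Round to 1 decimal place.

Existing Σw = 27 (8 + 5 + 6 + 8); existing moment 8·340 + 5·197 + 6·274 + 8·191 = 6877.
Set Σw·y/Σw = 179: (6877 + 72w) = 179·(27 + w).
Rearranging, w·(72 − 179) = 179·27 − 6877 = -2044, so w ≈ -2044/-107 = 19.10.

w ≈ 19.1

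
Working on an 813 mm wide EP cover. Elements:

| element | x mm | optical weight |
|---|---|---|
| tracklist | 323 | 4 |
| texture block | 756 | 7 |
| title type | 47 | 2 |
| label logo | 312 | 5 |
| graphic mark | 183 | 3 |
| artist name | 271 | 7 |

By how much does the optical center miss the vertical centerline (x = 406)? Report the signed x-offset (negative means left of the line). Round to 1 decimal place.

Total weight = 4 + 7 + 2 + 5 + 3 + 7 = 28.
x-moment: 4·323 + 7·756 + 2·47 + 5·312 + 3·183 + 7·271 = 10684; centroid 10684/28 ≈ 381.57.
Difference: 381.57 − 406 ≈ -24.43.

≈ -24.4 mm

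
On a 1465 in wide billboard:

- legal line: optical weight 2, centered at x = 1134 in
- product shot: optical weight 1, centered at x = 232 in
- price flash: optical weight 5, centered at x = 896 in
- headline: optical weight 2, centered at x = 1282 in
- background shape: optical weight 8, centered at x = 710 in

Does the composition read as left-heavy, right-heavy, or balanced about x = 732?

right-heavy

Total weight = 2 + 1 + 5 + 2 + 8 = 18.
x-moment: 2·1134 + 1·232 + 5·896 + 2·1282 + 8·710 = 15224; centroid 15224/18 ≈ 845.78.
845.8 vs midline 732 → right-heavy.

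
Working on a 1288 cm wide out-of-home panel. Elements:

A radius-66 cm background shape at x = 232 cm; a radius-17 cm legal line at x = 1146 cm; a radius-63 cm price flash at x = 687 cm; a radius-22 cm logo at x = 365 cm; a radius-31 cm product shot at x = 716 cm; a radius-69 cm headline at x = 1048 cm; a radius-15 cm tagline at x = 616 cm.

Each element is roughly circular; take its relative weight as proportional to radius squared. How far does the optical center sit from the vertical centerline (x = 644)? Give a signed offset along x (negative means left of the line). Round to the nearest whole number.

Weights ∝ r²: background shape 66² = 4356, legal line 17² = 289, price flash 63² = 3969, logo 22² = 484, product shot 31² = 961, headline 69² = 4761, tagline 15² = 225; Σw = 15045.
Σw·x = 4356·232 + 289·1146 + 3969·687 + 484·365 + 961·716 + 4761·1048 + 225·616 = 10061353, so x̄ = 10061353/15045 ≈ 668.75.
Difference: 668.75 − 644 ≈ 24.75.

≈ 25 cm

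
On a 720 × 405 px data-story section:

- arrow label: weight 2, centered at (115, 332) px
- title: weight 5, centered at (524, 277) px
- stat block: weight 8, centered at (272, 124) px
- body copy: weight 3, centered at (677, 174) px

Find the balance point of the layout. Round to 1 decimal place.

Σw = 2 + 5 + 8 + 3 = 18.
x: (2·115 + 5·524 + 8·272 + 3·677) / 18 = 7057 / 18 ≈ 392.06
y: (2·332 + 5·277 + 8·124 + 3·174) / 18 = 3563 / 18 ≈ 197.94

(392.1, 197.9)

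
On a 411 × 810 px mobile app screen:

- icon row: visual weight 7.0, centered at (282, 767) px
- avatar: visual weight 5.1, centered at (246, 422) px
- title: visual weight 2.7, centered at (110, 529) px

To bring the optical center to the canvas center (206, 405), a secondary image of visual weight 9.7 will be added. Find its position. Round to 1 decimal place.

(156.8, 100.3)

New total weight: (7.0 + 5.1 + 2.7) + 9.7 = 24.5.
Along x: (3525.6 + 9.7·x) / 24.5 = 206 (existing moment 7.0·282 + 5.1·246 + 2.7·110 = 3525.6) ⇒ x = (5047.0 − 3525.6) / 9.7 ≈ 156.85.
Along y: (8949.5 + 9.7·y) / 24.5 = 405 (existing moment 7.0·767 + 5.1·422 + 2.7·529 = 8949.5) ⇒ y = (9922.5 − 8949.5) / 9.7 ≈ 100.31.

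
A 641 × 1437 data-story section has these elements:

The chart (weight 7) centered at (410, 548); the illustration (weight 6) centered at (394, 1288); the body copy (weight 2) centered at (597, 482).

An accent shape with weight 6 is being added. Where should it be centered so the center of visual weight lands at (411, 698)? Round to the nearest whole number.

With the accent shape, Σw becomes 7 + 6 + 2 + 6 = 21.
Along x: (6428 + 6·x) / 21 = 411 (existing moment 7·410 + 6·394 + 2·597 = 6428) ⇒ x = (8631 − 6428) / 6 ≈ 367.17.
Along y: (12528 + 6·y) / 21 = 698 (existing moment 7·548 + 6·1288 + 2·482 = 12528) ⇒ y = (14658 − 12528) / 6 ≈ 355.00.

(367, 355)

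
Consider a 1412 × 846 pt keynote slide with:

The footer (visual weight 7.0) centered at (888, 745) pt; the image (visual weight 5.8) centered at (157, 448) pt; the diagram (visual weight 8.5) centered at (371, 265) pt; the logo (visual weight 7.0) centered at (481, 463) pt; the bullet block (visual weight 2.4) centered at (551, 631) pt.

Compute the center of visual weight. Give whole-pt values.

(488, 483)

Weights sum to 7.0 + 5.8 + 8.5 + 7.0 + 2.4 = 30.7.
x-moment: 7.0·888 + 5.8·157 + 8.5·371 + 7.0·481 + 2.4·551 = 14969.5; centroid 14969.5/30.7 ≈ 487.61.
y-moment: 7.0·745 + 5.8·448 + 8.5·265 + 7.0·463 + 2.4·631 = 14821.3; centroid 14821.3/30.7 ≈ 482.78.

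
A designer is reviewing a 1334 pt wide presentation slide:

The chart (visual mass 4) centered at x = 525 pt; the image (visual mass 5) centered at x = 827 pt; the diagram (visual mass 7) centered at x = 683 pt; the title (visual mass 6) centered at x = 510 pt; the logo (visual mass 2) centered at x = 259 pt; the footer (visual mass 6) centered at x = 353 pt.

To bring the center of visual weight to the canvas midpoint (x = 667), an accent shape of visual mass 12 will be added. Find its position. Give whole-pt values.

With the accent shape, Σw becomes 4 + 5 + 7 + 6 + 2 + 6 + 12 = 42.
Along x: (16712 + 12·x) / 42 = 667 (existing moment 4·525 + 5·827 + 7·683 + 6·510 + 2·259 + 6·353 = 16712) ⇒ x = (28014 − 16712) / 12 ≈ 941.83.

x ≈ 942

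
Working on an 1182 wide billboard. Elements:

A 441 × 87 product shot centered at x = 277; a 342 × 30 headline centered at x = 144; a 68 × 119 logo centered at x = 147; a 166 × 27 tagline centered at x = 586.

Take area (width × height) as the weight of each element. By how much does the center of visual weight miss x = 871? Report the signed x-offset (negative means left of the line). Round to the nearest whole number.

≈ -611

Areas → weights: product shot 441·87 = 38367, headline 342·30 = 10260, logo 68·119 = 8092, tagline 166·27 = 4482; Σw = 61201.
x-moment: 38367·277 + 10260·144 + 8092·147 + 4482·586 = 15921075; centroid 15921075/61201 ≈ 260.14.
Difference: 260.14 − 871 ≈ -610.86.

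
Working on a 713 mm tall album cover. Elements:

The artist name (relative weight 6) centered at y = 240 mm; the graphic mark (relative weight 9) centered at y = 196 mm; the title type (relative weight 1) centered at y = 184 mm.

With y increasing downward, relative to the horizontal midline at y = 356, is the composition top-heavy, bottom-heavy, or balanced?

Σw = 6 + 9 + 1 = 16.
y: (6·240 + 9·196 + 1·184) / 16 = 3388 / 16 ≈ 211.75
211.8 vs midline 356 → top-heavy.

top-heavy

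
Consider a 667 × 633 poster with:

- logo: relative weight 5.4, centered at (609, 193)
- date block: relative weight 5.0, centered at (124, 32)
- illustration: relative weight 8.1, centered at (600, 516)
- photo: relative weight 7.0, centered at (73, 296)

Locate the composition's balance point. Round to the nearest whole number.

Σw = 5.4 + 5.0 + 8.1 + 7.0 = 25.5.
x: (5.4·609 + 5.0·124 + 8.1·600 + 7.0·73) / 25.5 = 9279.6 / 25.5 ≈ 363.91
y: (5.4·193 + 5.0·32 + 8.1·516 + 7.0·296) / 25.5 = 7453.8 / 25.5 ≈ 292.31

(364, 292)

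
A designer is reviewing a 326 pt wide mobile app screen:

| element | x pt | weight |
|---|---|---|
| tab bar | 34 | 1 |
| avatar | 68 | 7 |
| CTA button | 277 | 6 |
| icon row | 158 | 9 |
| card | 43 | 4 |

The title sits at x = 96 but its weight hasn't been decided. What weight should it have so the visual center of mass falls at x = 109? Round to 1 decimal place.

w ≈ 63.3

Fixed elements: Σw = 1 + 7 + 6 + 9 + 4 = 27, Σw·x = 1·34 + 7·68 + 6·277 + 9·158 + 4·43 = 3766.
Balance at x = 109 requires (3766 + w·96) / (27 + w) = 109.
Rearranging, w·(96 − 109) = 109·27 − 3766 = -823, so w ≈ -823/-13 = 63.31.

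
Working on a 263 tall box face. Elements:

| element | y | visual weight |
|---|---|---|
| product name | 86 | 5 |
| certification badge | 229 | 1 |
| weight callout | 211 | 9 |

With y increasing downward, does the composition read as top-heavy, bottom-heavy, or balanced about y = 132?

Σw = 5 + 1 + 9 = 15.
Σw·y = 5·86 + 1·229 + 9·211 = 2558, so ȳ = 2558/15 ≈ 170.53.
170.5 lies below (larger y than) the midline 132, so the layout is bottom-heavy.

bottom-heavy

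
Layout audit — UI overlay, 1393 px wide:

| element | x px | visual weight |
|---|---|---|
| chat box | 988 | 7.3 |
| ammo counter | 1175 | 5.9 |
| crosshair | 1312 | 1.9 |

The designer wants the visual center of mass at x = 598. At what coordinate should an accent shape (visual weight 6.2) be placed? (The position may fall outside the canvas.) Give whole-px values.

New total weight: (7.3 + 5.9 + 1.9) + 6.2 = 21.3.
x: target moment 21.3×598 = 12737.4; current 7.3·988 + 5.9·1175 + 1.9·1312 = 16637.7; the accent shape supplies -3900.3, so x = -3900.3/6.2 ≈ -629.08.

x ≈ -629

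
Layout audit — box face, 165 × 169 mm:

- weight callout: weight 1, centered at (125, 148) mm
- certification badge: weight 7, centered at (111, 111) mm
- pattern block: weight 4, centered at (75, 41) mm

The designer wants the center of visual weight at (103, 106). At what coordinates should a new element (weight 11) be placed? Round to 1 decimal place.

After adding the new element, total weight = 1 + 7 + 4 + 11 = 23.
x: need Σw·x = 23·103 = 2369. Existing = 1·125 + 7·111 + 4·75 = 1202. Remainder 1167 / 11 ≈ 106.09.
y: need Σw·y = 23·106 = 2438. Existing = 1·148 + 7·111 + 4·41 = 1089. Remainder 1349 / 11 ≈ 122.64.

(106.1, 122.6)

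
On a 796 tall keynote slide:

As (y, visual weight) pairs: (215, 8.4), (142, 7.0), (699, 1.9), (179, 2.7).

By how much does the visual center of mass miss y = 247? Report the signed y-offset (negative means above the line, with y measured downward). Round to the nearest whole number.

≈ -16

Weights sum to 8.4 + 7.0 + 1.9 + 2.7 = 20.0.
Σw·y = 8.4·215 + 7.0·142 + 1.9·699 + 2.7·179 = 4611.4, so ȳ = 4611.4/20.0 ≈ 230.57.
Difference: 230.57 − 247 ≈ -16.43.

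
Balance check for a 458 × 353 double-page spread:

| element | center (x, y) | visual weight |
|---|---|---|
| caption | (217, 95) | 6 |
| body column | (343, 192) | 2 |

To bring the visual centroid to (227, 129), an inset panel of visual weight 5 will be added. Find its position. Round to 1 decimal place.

(192.6, 144.6)

With the inset panel, Σw becomes 6 + 2 + 5 = 13.
x: need Σw·x = 13·227 = 2951. Existing = 6·217 + 2·343 = 1988. Remainder 963 / 5 ≈ 192.60.
y: need Σw·y = 13·129 = 1677. Existing = 6·95 + 2·192 = 954. Remainder 723 / 5 ≈ 144.60.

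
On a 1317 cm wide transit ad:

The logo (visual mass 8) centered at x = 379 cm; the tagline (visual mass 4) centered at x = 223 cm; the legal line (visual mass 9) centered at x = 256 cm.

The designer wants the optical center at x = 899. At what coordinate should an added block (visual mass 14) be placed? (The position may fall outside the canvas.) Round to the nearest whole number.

x ≈ 1803

After adding the added block, total weight = 8 + 4 + 9 + 14 = 35.
x: need Σw·x = 35·899 = 31465. Existing = 8·379 + 4·223 + 9·256 = 6228. Remainder 25237 / 14 ≈ 1802.64.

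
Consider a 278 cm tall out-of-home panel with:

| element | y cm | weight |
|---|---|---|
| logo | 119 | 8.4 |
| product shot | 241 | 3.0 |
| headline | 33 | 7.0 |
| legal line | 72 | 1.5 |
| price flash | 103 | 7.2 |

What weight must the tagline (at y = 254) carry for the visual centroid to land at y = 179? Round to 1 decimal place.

Existing Σw = 27.1 (8.4 + 3.0 + 7.0 + 1.5 + 7.2); existing moment 8.4·119 + 3.0·241 + 7.0·33 + 1.5·72 + 7.2·103 = 2803.2.
For the centroid to hit 179: (2803.2 + w·254) / (27.1 + w) = 179.
Rearranging, w·(254 − 179) = 179·27.1 − 2803.2 = 2047.7, so w ≈ 2047.7/75 = 27.30.

w ≈ 27.3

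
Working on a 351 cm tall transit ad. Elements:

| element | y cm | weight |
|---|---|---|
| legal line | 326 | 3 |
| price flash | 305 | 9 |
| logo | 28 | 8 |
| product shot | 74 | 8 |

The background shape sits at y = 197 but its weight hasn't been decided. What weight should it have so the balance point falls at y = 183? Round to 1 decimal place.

w ≈ 41.8

Known weights sum to 3 + 9 + 8 + 8 = 28; their moment is 3·326 + 9·305 + 8·28 + 8·74 = 4539.
Balance at y = 183 requires (4539 + w·197) / (28 + w) = 183.
So w = (183·28 − 4539)/(197 − 183) = 585/14 ≈ 41.79.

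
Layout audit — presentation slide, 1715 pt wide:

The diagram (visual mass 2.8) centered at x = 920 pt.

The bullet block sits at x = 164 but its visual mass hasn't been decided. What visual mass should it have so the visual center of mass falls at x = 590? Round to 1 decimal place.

The single fixed element contributes weight 2.8, moment 2.8·920 = 2576.0.
Balance at x = 590 requires (2576.0 + w·164) / (2.8 + w) = 590.
Solving: w = (590·2.8 − 2576.0) / (164 − 590) = -924.0 / -426 ≈ 2.17.

w ≈ 2.2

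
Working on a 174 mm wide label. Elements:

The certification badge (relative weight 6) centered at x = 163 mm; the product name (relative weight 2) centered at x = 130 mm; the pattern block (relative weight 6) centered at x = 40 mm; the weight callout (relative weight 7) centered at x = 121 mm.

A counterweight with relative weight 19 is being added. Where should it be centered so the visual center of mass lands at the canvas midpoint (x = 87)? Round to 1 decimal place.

x ≈ 60.8

New total weight: (6 + 2 + 6 + 7) + 19 = 40.
x: need Σw·x = 40·87 = 3480. Existing = 6·163 + 2·130 + 6·40 + 7·121 = 2325. Remainder 1155 / 19 ≈ 60.79.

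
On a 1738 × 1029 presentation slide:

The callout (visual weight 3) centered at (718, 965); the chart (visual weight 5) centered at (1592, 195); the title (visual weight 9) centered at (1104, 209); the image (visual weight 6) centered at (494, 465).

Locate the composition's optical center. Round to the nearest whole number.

Total weight = 3 + 5 + 9 + 6 = 23.
Σw·x = 3·718 + 5·1592 + 9·1104 + 6·494 = 23014, so x̄ = 23014/23 ≈ 1000.61.
Σw·y = 3·965 + 5·195 + 9·209 + 6·465 = 8541, so ȳ = 8541/23 ≈ 371.35.

(1001, 371)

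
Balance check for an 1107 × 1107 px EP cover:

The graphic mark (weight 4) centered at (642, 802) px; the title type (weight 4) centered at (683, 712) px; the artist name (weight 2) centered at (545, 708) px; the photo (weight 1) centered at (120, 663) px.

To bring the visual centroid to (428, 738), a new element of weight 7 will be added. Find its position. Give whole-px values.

With the new element, Σw becomes 4 + 4 + 2 + 1 + 7 = 18.
Along x: (6510 + 7·x) / 18 = 428 (existing moment 4·642 + 4·683 + 2·545 + 1·120 = 6510) ⇒ x = (7704 − 6510) / 7 ≈ 170.57.
Along y: (8135 + 7·y) / 18 = 738 (existing moment 4·802 + 4·712 + 2·708 + 1·663 = 8135) ⇒ y = (13284 − 8135) / 7 ≈ 735.57.

(171, 736)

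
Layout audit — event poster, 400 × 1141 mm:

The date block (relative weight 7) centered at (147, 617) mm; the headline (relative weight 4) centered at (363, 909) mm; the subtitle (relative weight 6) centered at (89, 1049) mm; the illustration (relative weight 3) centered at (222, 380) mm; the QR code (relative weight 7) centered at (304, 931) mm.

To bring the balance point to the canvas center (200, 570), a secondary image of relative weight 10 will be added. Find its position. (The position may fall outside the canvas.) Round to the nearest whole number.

(159, -82)

With the secondary image, Σw becomes 7 + 4 + 6 + 3 + 7 + 10 = 37.
Along x: (5809 + 10·x) / 37 = 200 (existing moment 7·147 + 4·363 + 6·89 + 3·222 + 7·304 = 5809) ⇒ x = (7400 − 5809) / 10 ≈ 159.10.
Along y: (21906 + 10·y) / 37 = 570 (existing moment 7·617 + 4·909 + 6·1049 + 3·380 + 7·931 = 21906) ⇒ y = (21090 − 21906) / 10 ≈ -81.60.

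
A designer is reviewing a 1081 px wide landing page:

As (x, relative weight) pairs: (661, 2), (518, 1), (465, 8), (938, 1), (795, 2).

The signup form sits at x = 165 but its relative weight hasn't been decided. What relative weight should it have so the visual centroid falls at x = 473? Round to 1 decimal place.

Known weights sum to 2 + 1 + 8 + 1 + 2 = 14; their moment is 2·661 + 1·518 + 8·465 + 1·938 + 2·795 = 8088.
Balance at x = 473 requires (8088 + w·165) / (14 + w) = 473.
Solving: w = (473·14 − 8088) / (165 − 473) = -1466 / -308 ≈ 4.76.

w ≈ 4.8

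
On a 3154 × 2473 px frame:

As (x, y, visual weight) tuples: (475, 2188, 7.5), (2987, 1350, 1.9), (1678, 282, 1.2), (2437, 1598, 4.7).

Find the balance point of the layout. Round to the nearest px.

Total weight = 7.5 + 1.9 + 1.2 + 4.7 = 15.3.
Σw·x = 7.5·475 + 1.9·2987 + 1.2·1678 + 4.7·2437 = 22705.3, so x̄ = 22705.3/15.3 ≈ 1484.01.
Σw·y = 7.5·2188 + 1.9·1350 + 1.2·282 + 4.7·1598 = 26824.0, so ȳ = 26824.0/15.3 ≈ 1753.20.

(1484, 1753)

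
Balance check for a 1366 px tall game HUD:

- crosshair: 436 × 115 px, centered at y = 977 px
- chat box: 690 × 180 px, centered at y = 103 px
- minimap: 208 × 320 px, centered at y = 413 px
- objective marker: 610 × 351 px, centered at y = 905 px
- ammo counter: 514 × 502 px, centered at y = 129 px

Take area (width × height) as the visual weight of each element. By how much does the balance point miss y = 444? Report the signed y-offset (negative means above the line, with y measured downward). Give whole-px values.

Taking area as weight: crosshair 436·115 = 50140, chat box 690·180 = 124200, minimap 208·320 = 66560, objective marker 610·351 = 214110, ammo counter 514·502 = 258028. Sum 713038.
y: (50140·977 + 124200·103 + 66560·413 + 214110·905 + 258028·129) / 713038 = 316323822 / 713038 ≈ 443.63
Against y = 444, that's 443.63 − 444 = -0.37.

≈ 0 px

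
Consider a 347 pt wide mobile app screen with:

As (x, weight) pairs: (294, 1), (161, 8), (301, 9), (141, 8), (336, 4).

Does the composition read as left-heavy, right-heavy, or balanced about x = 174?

Total weight = 1 + 8 + 9 + 8 + 4 = 30.
x-moment: 1·294 + 8·161 + 9·301 + 8·141 + 4·336 = 6763; centroid 6763/30 ≈ 225.43.
225.4 lies right of the midline 174, so the layout is right-heavy.

right-heavy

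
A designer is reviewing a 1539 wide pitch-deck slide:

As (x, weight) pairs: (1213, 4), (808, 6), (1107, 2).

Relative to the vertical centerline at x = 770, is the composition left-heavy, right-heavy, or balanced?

Weights sum to 4 + 6 + 2 = 12.
Σw·x = 4·1213 + 6·808 + 2·1107 = 11914, so x̄ = 11914/12 ≈ 992.83.
992.8 lies right of the midline 770, so the layout is right-heavy.

right-heavy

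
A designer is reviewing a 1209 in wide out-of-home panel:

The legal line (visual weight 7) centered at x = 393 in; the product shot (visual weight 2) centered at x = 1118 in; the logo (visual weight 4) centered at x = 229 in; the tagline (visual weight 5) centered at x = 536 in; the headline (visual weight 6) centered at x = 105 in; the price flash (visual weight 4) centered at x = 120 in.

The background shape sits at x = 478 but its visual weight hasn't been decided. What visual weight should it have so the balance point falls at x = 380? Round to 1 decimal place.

w ≈ 9.7

Fixed elements: Σw = 7 + 2 + 4 + 5 + 6 + 4 = 28, Σw·x = 7·393 + 2·1118 + 4·229 + 5·536 + 6·105 + 4·120 = 9693.
For the centroid to hit 380: (9693 + w·478) / (28 + w) = 380.
So w = (380·28 − 9693)/(478 − 380) = 947/98 ≈ 9.66.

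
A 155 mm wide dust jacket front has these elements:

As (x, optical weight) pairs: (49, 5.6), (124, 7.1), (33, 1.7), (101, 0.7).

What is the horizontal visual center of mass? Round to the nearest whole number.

Total weight = 5.6 + 7.1 + 1.7 + 0.7 = 15.1.
Σw·x = 5.6·49 + 7.1·124 + 1.7·33 + 0.7·101 = 1281.6, so x̄ = 1281.6/15.1 ≈ 84.87.

x ≈ 85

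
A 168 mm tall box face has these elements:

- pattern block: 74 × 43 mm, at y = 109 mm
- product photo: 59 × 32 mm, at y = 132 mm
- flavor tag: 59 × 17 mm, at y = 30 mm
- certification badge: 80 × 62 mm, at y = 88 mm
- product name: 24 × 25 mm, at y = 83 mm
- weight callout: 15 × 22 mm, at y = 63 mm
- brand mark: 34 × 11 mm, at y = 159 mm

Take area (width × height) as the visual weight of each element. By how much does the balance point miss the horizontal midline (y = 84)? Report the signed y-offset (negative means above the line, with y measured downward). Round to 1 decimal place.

≈ 12.7 mm

Areas → weights: pattern block 74·43 = 3182, product photo 59·32 = 1888, flavor tag 59·17 = 1003, certification badge 80·62 = 4960, product name 24·25 = 600, weight callout 15·22 = 330, brand mark 34·11 = 374; Σw = 12337.
Σw·y = 1192680; ȳ = 1192680/12337 ≈ 96.68.
Against y = 84, that's 96.68 − 84 = 12.68.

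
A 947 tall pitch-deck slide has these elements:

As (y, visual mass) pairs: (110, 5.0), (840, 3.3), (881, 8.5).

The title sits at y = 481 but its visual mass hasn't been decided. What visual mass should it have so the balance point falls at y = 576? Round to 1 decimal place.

Known weights sum to 5.0 + 3.3 + 8.5 = 16.8; their moment is 5.0·110 + 3.3·840 + 8.5·881 = 10810.5.
Set Σw·y/Σw = 576: (10810.5 + 481w) = 576·(16.8 + w).
Rearranging, w·(481 − 576) = 576·16.8 − 10810.5 = -1133.7, so w ≈ -1133.7/-95 = 11.93.

w ≈ 11.9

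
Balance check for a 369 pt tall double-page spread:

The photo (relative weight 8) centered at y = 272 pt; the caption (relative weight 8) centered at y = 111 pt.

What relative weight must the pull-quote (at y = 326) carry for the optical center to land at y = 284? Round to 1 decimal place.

w ≈ 35.2

Known weights sum to 8 + 8 = 16; their moment is 8·272 + 8·111 = 3064.
Set Σw·y/Σw = 284: (3064 + 326w) = 284·(16 + w).
So w = (284·16 − 3064)/(326 − 284) = 1480/42 ≈ 35.24.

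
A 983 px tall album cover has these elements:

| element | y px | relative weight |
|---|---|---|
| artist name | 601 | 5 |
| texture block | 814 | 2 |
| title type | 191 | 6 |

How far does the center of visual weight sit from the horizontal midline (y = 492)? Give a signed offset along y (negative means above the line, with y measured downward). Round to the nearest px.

Total weight = 5 + 2 + 6 = 13.
y: (5·601 + 2·814 + 6·191) / 13 = 5779 / 13 ≈ 444.54
Offset from y = 492: 444.54 − 492 ≈ -47.46.

≈ -47 px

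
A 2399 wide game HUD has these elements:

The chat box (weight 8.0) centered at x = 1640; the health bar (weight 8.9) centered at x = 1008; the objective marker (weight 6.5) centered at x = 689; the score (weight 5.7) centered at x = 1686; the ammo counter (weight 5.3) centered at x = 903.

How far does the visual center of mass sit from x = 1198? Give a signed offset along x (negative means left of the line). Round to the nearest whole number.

≈ -7

Weights sum to 8.0 + 8.9 + 6.5 + 5.7 + 5.3 = 34.4.
x: (8.0·1640 + 8.9·1008 + 6.5·689 + 5.7·1686 + 5.3·903) / 34.4 = 40965.8 / 34.4 ≈ 1190.87
Offset from x = 1198: 1190.87 − 1198 ≈ -7.13.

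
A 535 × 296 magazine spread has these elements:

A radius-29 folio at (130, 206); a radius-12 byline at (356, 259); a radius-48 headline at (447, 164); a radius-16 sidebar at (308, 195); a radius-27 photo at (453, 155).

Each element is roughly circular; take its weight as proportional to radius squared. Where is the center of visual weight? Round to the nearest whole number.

(374, 176)

r² weights: folio 29² = 841, byline 12² = 144, headline 48² = 2304, sidebar 16² = 256, photo 27² = 729. Total = 4274.
x-moment: 841·130 + 144·356 + 2304·447 + 256·308 + 729·453 = 1599567; centroid 1599567/4274 ≈ 374.26.
y-moment: 841·206 + 144·259 + 2304·164 + 256·195 + 729·155 = 751313; centroid 751313/4274 ≈ 175.79.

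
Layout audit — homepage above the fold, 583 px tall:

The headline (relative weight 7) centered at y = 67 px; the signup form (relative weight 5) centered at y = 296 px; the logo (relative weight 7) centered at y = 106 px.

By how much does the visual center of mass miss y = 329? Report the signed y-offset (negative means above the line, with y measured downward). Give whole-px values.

≈ -187 px

Σw = 7 + 5 + 7 = 19.
y-moment: 7·67 + 5·296 + 7·106 = 2691; centroid 2691/19 ≈ 141.63.
Difference: 141.63 − 329 ≈ -187.37.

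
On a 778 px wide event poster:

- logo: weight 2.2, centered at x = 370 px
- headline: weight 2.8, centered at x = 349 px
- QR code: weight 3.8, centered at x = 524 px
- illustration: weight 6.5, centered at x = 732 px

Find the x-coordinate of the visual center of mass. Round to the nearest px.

x ≈ 558

Total weight = 2.2 + 2.8 + 3.8 + 6.5 = 15.3.
x: (2.2·370 + 2.8·349 + 3.8·524 + 6.5·732) / 15.3 = 8540.4 / 15.3 ≈ 558.20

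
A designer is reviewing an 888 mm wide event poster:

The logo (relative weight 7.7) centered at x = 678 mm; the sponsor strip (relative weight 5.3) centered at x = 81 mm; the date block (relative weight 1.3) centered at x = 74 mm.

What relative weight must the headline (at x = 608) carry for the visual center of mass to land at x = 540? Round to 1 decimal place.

Existing Σw = 14.3 (7.7 + 5.3 + 1.3); existing moment 7.7·678 + 5.3·81 + 1.3·74 = 5746.1.
For the centroid to hit 540: (5746.1 + w·608) / (14.3 + w) = 540.
So w = (540·14.3 − 5746.1)/(608 − 540) = 1975.9/68 ≈ 29.06.

w ≈ 29.1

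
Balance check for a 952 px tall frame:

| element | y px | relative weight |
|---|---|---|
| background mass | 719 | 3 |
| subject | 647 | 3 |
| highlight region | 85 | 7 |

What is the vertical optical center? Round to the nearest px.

Total weight = 3 + 3 + 7 = 13.
Σw·y = 3·719 + 3·647 + 7·85 = 4693, so ȳ = 4693/13 ≈ 361.00.

y ≈ 361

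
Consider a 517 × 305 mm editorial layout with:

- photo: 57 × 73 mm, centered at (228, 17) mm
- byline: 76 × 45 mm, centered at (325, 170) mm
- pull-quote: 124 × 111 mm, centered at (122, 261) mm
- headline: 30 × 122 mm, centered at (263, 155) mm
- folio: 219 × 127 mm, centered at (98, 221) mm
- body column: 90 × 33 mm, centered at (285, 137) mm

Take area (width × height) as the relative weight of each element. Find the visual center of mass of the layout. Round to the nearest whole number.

(148, 204)

Areas: photo 57·73 = 4161, byline 76·45 = 3420, pull-quote 124·111 = 13764, headline 30·122 = 3660, folio 219·127 = 27813, body column 90·33 = 2970. Total weight = 55788.
x-moment: 4161·228 + 3420·325 + 13764·122 + 3660·263 + 27813·98 + 2970·285 = 8274120; centroid 8274120/55788 ≈ 148.31.
y-moment: 4161·17 + 3420·170 + 13764·261 + 3660·155 + 27813·221 + 2970·137 = 11365404; centroid 11365404/55788 ≈ 203.72.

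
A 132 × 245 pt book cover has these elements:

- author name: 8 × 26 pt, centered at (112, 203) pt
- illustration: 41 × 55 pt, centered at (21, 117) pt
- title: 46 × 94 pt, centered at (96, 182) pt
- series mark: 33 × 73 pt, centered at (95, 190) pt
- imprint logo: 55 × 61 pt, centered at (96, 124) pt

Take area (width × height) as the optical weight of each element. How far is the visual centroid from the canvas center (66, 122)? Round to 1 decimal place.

≈ 38.5 pt

Areas → weights: author name 8·26 = 208, illustration 41·55 = 2255, title 46·94 = 4324, series mark 33·73 = 2409, imprint logo 55·61 = 3355; Σw = 12551.
Σw·x = 208·112 + 2255·21 + 4324·96 + 2409·95 + 3355·96 = 1036690, so x̄ = 1036690/12551 ≈ 82.60.
Σw·y = 208·203 + 2255·117 + 4324·182 + 2409·190 + 3355·124 = 1966757, so ȳ = 1966757/12551 ≈ 156.70.
Offset from (66, 122): Δx ≈ 16.60, Δy ≈ 34.70; distance = √(Δx² + Δy²) ≈ 38.47.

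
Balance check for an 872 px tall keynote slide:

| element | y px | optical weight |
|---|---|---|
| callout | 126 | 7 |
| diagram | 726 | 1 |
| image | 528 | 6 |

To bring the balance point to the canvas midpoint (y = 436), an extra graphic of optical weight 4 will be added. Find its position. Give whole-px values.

y ≈ 768

New total weight: (7 + 1 + 6) + 4 = 18.
y: target moment 18×436 = 7848; current 7·126 + 1·726 + 6·528 = 4776; the extra graphic supplies 3072, so y = 3072/4 ≈ 768.00.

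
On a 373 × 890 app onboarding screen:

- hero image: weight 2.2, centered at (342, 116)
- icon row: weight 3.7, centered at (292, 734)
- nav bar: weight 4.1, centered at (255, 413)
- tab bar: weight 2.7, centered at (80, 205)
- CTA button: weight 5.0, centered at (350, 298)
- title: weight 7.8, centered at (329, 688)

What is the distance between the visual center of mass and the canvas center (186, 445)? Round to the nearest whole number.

≈ 108

Σw = 2.2 + 3.7 + 4.1 + 2.7 + 5.0 + 7.8 = 25.5.
Σw·x = 7410.5; x̄ = 7410.5/25.5 ≈ 290.61.
y: moment 12074.2 / weight 25.5 ≈ 473.50
From (186, 445): dx = 104.61, dy = 28.50, so the distance is √(dx²+dy²) ≈ 108.42.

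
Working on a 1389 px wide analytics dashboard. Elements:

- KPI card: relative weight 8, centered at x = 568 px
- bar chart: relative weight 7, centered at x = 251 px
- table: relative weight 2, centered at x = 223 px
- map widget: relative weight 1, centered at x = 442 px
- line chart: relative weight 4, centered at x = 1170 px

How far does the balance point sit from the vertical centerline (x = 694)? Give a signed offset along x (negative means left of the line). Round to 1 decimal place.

≈ -154.5 px

Σw = 8 + 7 + 2 + 1 + 4 = 22.
Σw·x = 8·568 + 7·251 + 2·223 + 1·442 + 4·1170 = 11869, so x̄ = 11869/22 ≈ 539.50.
Offset from x = 694: 539.50 − 694 ≈ -154.50.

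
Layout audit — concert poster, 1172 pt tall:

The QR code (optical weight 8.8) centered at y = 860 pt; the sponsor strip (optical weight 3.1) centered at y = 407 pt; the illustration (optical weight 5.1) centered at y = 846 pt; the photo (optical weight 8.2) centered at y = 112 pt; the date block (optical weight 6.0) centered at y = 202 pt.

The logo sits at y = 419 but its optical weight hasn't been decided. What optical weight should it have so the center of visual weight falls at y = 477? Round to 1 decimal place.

w ≈ 6.8

Known weights sum to 8.8 + 3.1 + 5.1 + 8.2 + 6.0 = 31.2; their moment is 8.8·860 + 3.1·407 + 5.1·846 + 8.2·112 + 6.0·202 = 15274.7.
For the centroid to hit 477: (15274.7 + w·419) / (31.2 + w) = 477.
Rearranging, w·(419 − 477) = 477·31.2 − 15274.7 = -392.3, so w ≈ -392.3/-58 = 6.76.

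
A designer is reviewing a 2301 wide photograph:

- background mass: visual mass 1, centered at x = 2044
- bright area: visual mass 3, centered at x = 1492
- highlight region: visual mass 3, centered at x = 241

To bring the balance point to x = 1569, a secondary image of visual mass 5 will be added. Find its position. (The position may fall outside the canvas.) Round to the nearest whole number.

With the secondary image, Σw becomes 1 + 3 + 3 + 5 = 12.
x: target moment 12×1569 = 18828; current 1·2044 + 3·1492 + 3·241 = 7243; the secondary image supplies 11585, so x = 11585/5 ≈ 2317.00.

x ≈ 2317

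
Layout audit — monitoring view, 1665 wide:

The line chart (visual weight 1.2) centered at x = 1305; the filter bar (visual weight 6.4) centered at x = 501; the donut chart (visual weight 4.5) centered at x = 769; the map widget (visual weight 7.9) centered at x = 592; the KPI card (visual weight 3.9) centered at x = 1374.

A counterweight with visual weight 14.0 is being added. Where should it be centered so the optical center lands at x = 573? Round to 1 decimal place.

x ≈ 246.3

With the counterweight, Σw becomes 1.2 + 6.4 + 4.5 + 7.9 + 3.9 + 14.0 = 37.9.
x: target moment 37.9×573 = 21716.7; current 1.2·1305 + 6.4·501 + 4.5·769 + 7.9·592 + 3.9·1374 = 18268.3; the counterweight supplies 3448.4, so x = 3448.4/14.0 ≈ 246.31.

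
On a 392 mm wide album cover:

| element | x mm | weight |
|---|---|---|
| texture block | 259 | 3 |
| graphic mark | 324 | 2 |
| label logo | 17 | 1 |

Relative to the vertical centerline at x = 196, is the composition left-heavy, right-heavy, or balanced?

Σw = 3 + 2 + 1 = 6.
x: (3·259 + 2·324 + 1·17) / 6 = 1442 / 6 ≈ 240.33
240.3 lies right of the midline 196, so the layout is right-heavy.

right-heavy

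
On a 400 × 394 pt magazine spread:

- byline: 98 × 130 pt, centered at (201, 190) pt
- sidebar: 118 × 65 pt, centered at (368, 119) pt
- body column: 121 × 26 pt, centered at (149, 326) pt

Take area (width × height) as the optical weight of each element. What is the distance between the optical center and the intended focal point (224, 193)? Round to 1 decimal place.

Taking area as weight: byline 98·130 = 12740, sidebar 118·65 = 7670, body column 121·26 = 3146. Sum 23556.
x-moment: 12740·201 + 7670·368 + 3146·149 = 5852054; centroid 5852054/23556 ≈ 248.43.
y-moment: 12740·190 + 7670·119 + 3146·326 = 4358926; centroid 4358926/23556 ≈ 185.05.
Offset from (224, 193): Δx ≈ 24.43, Δy ≈ -7.95; distance = √(Δx² + Δy²) ≈ 25.69.

≈ 25.7 pt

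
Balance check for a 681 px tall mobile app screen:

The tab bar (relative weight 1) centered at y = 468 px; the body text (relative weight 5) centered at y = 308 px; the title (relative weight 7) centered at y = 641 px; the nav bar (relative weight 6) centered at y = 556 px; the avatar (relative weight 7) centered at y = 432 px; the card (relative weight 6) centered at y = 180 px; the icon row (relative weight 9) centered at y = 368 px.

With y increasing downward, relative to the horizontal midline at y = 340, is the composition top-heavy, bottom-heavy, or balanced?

bottom-heavy

Σw = 1 + 5 + 7 + 6 + 7 + 6 + 9 = 41.
y-moment: 1·468 + 5·308 + 7·641 + 6·556 + 7·432 + 6·180 + 9·368 = 17247; centroid 17247/41 ≈ 420.66.
420.7 lies below (larger y than) the midline 340, so the layout is bottom-heavy.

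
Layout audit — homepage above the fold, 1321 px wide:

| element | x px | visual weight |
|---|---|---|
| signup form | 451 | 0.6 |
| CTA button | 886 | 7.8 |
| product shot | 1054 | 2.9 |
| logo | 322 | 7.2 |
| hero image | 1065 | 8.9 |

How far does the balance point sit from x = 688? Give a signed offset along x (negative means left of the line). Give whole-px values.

Σw = 0.6 + 7.8 + 2.9 + 7.2 + 8.9 = 27.4.
x-moment: 0.6·451 + 7.8·886 + 2.9·1054 + 7.2·322 + 8.9·1065 = 22034.9; centroid 22034.9/27.4 ≈ 804.19.
Against x = 688, that's 804.19 − 688 = 116.19.

≈ 116 px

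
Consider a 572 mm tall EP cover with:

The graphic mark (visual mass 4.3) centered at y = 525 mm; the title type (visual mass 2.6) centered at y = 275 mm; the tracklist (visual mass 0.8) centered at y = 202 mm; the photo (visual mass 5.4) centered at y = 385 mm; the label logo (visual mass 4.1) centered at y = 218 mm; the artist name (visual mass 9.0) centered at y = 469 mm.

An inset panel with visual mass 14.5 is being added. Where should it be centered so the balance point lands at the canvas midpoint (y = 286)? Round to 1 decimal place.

y ≈ 90.5

After adding the inset panel, total weight = 4.3 + 2.6 + 0.8 + 5.4 + 4.1 + 9.0 + 14.5 = 40.7.
Along y: (10327.9 + 14.5·y) / 40.7 = 286 (existing moment 4.3·525 + 2.6·275 + 0.8·202 + 5.4·385 + 4.1·218 + 9.0·469 = 10327.9) ⇒ y = (11640.2 − 10327.9) / 14.5 ≈ 90.50.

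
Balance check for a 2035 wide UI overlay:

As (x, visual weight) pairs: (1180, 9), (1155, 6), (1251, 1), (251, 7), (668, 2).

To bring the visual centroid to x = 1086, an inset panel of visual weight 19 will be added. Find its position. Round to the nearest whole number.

x ≈ 1363

After adding the inset panel, total weight = 9 + 6 + 1 + 7 + 2 + 19 = 44.
x: need Σw·x = 44·1086 = 47784. Existing = 9·1180 + 6·1155 + 1·1251 + 7·251 + 2·668 = 21894. Remainder 25890 / 19 ≈ 1362.63.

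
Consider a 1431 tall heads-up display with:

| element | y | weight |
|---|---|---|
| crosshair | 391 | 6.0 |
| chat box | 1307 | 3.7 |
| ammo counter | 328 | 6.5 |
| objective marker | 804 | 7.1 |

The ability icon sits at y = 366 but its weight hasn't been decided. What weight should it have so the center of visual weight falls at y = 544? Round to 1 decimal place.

w ≈ 13.2

Known weights sum to 6.0 + 3.7 + 6.5 + 7.1 = 23.3; their moment is 6.0·391 + 3.7·1307 + 6.5·328 + 7.1·804 = 15022.3.
Balance at y = 544 requires (15022.3 + w·366) / (23.3 + w) = 544.
Rearranging, w·(366 − 544) = 544·23.3 − 15022.3 = -2347.1, so w ≈ -2347.1/-178 = 13.19.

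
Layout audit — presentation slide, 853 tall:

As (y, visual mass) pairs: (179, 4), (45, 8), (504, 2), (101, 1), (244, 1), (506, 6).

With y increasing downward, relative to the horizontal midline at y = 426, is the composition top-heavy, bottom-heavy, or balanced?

top-heavy

Total weight = 4 + 8 + 2 + 1 + 1 + 6 = 22.
y: moment 5465 / weight 22 ≈ 248.41
248.4 vs midline 426 → top-heavy.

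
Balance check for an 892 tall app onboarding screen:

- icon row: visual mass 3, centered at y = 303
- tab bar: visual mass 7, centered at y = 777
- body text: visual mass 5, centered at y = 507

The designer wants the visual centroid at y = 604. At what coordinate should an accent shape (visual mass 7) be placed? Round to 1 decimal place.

y ≈ 629.3

With the accent shape, Σw becomes 3 + 7 + 5 + 7 = 22.
Along y: (8883 + 7·y) / 22 = 604 (existing moment 3·303 + 7·777 + 5·507 = 8883) ⇒ y = (13288 − 8883) / 7 ≈ 629.29.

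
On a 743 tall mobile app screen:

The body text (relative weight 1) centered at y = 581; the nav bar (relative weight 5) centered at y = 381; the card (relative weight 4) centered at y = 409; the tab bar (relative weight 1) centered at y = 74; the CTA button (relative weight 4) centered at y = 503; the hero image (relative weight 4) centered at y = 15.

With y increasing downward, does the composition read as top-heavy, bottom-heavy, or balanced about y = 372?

top-heavy

Weights sum to 1 + 5 + 4 + 1 + 4 + 4 = 19.
Σw·y = 6268; ȳ = 6268/19 ≈ 329.89.
329.9 vs midline 372 → top-heavy.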